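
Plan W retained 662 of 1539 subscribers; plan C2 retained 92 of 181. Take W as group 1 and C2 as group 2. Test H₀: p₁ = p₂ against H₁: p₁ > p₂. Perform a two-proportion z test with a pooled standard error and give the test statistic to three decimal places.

p̂₁ = 662/1539 = 0.43015, p̂₂ = 92/181 = 0.50829.
Pooled p̂ = (662+92)/(1539+181) = 754/1720 = 0.43837.
SE = √(p̂(1−p̂)(1/n₁+1/n₂)) = √(0.43837·0.56163·0.00617463) = √(0.00152021) = 0.03899.
z = (0.43015 − 0.50829)/0.03899 = -0.07814/0.03899 = -2.004.
p-value = P(Z > -2.004) ≈ 0.9775.

z = -2.004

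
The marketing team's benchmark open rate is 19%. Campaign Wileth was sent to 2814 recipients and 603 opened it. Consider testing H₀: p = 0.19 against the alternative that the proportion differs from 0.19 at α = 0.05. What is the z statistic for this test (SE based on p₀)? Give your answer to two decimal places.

z = 3.28

p̂ = 603/2814 ≈ 0.2143.
SE = √(p₀(1−p₀)/n) = √(0.1539/2814) = 0.0074.
z = (0.2143 − 0.19)/0.0074 = 0.0243/0.0074 = 3.28.
p-value = 2·P(Z > 3.284) ≈ 0.0010, so at α = 0.05 we reject H₀.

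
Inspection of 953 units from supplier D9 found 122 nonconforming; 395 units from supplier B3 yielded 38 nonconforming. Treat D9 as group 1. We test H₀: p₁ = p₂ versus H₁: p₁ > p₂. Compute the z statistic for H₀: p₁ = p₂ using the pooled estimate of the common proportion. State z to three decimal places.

z = 1.644

p̂₁ = 122/953 ≈ 0.12802, p̂₂ = 38/395 ≈ 0.09620.
Pooled p̂ = (122+38)/(953+395) = 160/1348 = 0.11869.
SE = √(p̂(1−p̂)(1/n₁+1/n₂)) = √(0.11869·0.88131·0.00358096) = √(0.00037459) = 0.01935.
z = (0.12802 − 0.09620)/0.01935 = 0.03182/0.01935 = 1.644.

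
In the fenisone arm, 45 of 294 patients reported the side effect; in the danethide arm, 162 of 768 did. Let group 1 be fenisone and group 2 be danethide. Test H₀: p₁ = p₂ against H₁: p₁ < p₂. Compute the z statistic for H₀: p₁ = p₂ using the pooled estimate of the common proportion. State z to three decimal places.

p̂₁ = 45/294 = 0.15306, p̂₂ = 162/768 = 0.21094.
Pooled p̂ = (45+162)/(294+768) = 207/1062 = 0.19492.
SE = √(p̂(1−p̂)(1/n₁+1/n₂)) = √(0.19492·0.80508·0.00470344) = √(0.00073808) = 0.02717.
z = (0.15306 − 0.21094)/0.02717 = -0.05788/0.02717 = -2.130.
p-value = P(Z < -2.130) ≈ 0.0166.

z = -2.130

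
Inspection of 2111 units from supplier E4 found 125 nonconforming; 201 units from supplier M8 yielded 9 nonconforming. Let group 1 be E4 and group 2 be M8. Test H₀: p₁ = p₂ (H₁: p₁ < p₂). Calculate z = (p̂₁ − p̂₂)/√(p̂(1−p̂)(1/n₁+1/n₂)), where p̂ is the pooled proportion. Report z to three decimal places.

p̂₁ = 125/2111 = 0.05921, p̂₂ = 9/201 = 0.04478.
Pooled p̂ = (125+9)/(2111+201) = 134/2312 = 0.05796.
SE = √(0.0545993 × 0.00544883) = 0.01725.
z = (0.05921 − 0.04478)/0.01725 = 0.01443/0.01725 = 0.837.

z = 0.837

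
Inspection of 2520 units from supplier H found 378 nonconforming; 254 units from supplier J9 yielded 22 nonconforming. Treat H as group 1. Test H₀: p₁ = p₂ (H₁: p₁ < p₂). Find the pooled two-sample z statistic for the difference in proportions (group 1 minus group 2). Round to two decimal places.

p̂₁ = 378/2520 = 0.1500, p̂₂ = 22/254 = 0.0866.
Pooled p̂ = (378+22)/(2520+254) = 400/2774 = 0.1442.
SE = √(0.123404 × 0.00433383) = 0.0231.
z = (0.1500 − 0.0866)/0.0231 = 0.0634/0.0231 = 2.74.
p-value = P(Z < 2.741) ≈ 0.9969.

z = 2.74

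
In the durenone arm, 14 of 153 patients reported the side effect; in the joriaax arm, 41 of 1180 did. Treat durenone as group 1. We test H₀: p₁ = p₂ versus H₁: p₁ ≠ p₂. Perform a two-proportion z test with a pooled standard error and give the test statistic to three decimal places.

p̂₁ = 14/153 ≈ 0.09150, p̂₂ = 41/1180 ≈ 0.03475.
Pooled p̂ = (14+41)/(153+1180) = 55/1333 = 0.04126.
SE = √(p̂(1−p̂)(1/n₁+1/n₂)) = √(0.04126·0.95874·0.00738341) = √(0.000292072) = 0.01709.
z = (0.09150 − 0.03475)/0.01709 = 0.05675/0.01709 = 3.321.

z = 3.321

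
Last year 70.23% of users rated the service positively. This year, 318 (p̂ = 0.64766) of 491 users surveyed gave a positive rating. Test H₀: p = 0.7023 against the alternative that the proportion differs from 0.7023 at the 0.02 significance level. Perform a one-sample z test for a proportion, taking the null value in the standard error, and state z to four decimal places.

z = -2.6480

p̂ = 318/491 = 0.647658.
SE = √(p₀(1−p₀)/n) = √(0.20907/491) = 0.020635.
z = (0.647658 − 0.7023)/0.020635 = -0.054642/0.020635 = -2.6480.
Two-sided p-value ≈ 2·Φ(−2.648) = 0.0081; since p < α = 0.02, reject H₀.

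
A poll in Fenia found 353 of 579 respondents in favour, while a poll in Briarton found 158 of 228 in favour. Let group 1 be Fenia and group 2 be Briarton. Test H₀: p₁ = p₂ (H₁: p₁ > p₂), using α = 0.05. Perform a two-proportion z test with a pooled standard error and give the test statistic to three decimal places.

z = -2.211

p̂₁ = 353/579 ≈ 0.60967, p̂₂ = 158/228 ≈ 0.69298.
Pooled p̂ = (353+158)/(579+228) = 511/807 = 0.63321.
SE = √(p̂(1−p̂)(1/n₁+1/n₂)) = √(0.63321·0.36679·0.00611308) = √(0.0014198) = 0.03768.
z = (0.60967 − 0.69298)/0.03768 = -0.08331/0.03768 = -2.211.
p-value = P(Z > -2.211) ≈ 0.9865, so at α = 0.05 we fail to reject H₀.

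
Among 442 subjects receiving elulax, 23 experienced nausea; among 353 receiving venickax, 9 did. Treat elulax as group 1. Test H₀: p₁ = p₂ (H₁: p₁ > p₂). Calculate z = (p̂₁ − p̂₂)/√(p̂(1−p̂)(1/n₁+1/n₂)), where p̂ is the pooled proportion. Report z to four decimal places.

z = 1.8917

p̂₁ = 23/442 ≈ 0.052036, p̂₂ = 9/353 ≈ 0.025496.
Pooled p̂ = (23+9)/(442+353) = 32/795 = 0.040252.
SE = √(0.0386314 × 0.0050953) = 0.014030.
z = (0.052036 − 0.025496)/0.014030 = 0.026540/0.014030 = 1.8917.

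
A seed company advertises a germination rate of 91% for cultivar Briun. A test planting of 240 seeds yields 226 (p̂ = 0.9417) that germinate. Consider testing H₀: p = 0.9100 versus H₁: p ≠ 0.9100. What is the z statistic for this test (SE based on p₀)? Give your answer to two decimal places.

z = 1.71

p̂ = 226/240 = 0.9417.
Under H₀, SE = √(0.91·0.09/240) = √(0.00034125) = 0.0185.
z = (0.9417 − 0.91)/0.0185 = 0.0317/0.0185 = 1.71.
p-value = 2·P(Z > 1.714) ≈ 0.0865.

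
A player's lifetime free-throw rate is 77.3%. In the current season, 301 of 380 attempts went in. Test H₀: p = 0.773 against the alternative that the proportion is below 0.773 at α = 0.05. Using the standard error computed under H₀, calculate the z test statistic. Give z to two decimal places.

z = 0.89

p̂ = 301/380 = 0.7921.
Standard error under H₀: √(0.773×0.227/380) = 0.0215.
z = (0.7921 − 0.773)/0.0215 = 0.0191/0.0215 = 0.89.
p-value = P(Z < 0.889) ≈ 0.8130. With α = 0.05, fail to reject H₀.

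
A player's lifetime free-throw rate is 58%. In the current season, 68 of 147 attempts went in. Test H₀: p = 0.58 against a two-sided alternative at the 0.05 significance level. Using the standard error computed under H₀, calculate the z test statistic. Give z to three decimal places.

z = -2.884

p̂ = 68/147 = 0.46259.
Standard error under H₀: √(0.58×0.42/147) = 0.04071.
z = (0.46259 − 0.58)/0.04071 = -0.11741/0.04071 = -2.884.
Two-sided p-value ≈ 2·Φ(−2.884) = 0.0039. With α = 0.05, reject H₀.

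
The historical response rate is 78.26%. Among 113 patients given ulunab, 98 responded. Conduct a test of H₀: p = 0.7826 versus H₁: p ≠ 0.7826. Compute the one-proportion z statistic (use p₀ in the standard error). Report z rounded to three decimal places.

p̂ = 98/113 ≈ 0.86726.
SE = √(p₀(1−p₀)/n) = √(0.17014/113) = 0.03880.
z = (0.86726 − 0.7826)/0.03880 = 0.08466/0.03880 = 2.182.

z = 2.182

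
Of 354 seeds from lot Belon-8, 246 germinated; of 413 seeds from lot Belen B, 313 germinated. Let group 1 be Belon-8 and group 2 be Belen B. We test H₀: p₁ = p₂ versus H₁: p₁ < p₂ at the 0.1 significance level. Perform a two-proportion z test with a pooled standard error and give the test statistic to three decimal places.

z = -1.955

p̂₁ = 246/354 ≈ 0.69492, p̂₂ = 313/413 ≈ 0.75787.
Pooled p̂ = (246+313)/(354+413) = 559/767 = 0.72881.
SE = √(0.197644 × 0.00524617) = 0.03220.
z = (0.69492 − 0.75787)/0.03220 = -0.06295/0.03220 = -1.955.
p-value = P(Z < -1.955) ≈ 0.0253; since p < α = 0.1, reject H₀.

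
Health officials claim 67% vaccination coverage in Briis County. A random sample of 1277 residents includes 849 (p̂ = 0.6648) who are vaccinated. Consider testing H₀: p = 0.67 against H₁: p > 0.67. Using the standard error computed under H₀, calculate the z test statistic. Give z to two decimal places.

z = -0.39

p̂ = 849/1277 = 0.6648.
SE = √(p₀(1−p₀)/n) = √(0.2211/1277) = 0.0132.
z = (0.6648 − 0.67)/0.0132 = -0.0052/0.0132 = -0.39.
p-value = P(Z > -0.392) ≈ 0.6525.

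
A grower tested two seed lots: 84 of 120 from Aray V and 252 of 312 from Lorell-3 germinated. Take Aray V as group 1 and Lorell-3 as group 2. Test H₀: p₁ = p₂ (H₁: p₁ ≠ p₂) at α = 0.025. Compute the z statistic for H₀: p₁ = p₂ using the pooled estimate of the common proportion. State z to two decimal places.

p̂₁ = 84/120 ≈ 0.7000, p̂₂ = 252/312 ≈ 0.8077.
Pooled p̂ = (84+252)/(120+312) = 336/432 = 0.7778.
SE = √(p̂(1−p̂)(1/n₁+1/n₂)) = √(0.7778·0.2222·0.0115385) = √(0.0019943) = 0.0447.
z = (0.7000 − 0.8077)/0.0447 = -0.1077/0.0447 = -2.41.
p-value = 2·P(Z > 2.412) ≈ 0.0159, so at α = 0.025 we reject H₀.

z = -2.41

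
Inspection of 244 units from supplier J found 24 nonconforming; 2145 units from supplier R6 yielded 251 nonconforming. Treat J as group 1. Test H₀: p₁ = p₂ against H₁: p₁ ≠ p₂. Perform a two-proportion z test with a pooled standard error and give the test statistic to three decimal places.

p̂₁ = 24/244 = 0.09836, p̂₂ = 251/2145 = 0.11702.
Pooled p̂ = (24+251)/(244+2145) = 275/2389 = 0.11511.
SE = √(0.10186 × 0.00456456) = 0.02156.
z = (0.09836 − 0.11702)/0.02156 = -0.01866/0.02156 = -0.865.
Two-sided p-value ≈ 2·Φ(−0.865) = 0.3869.

z = -0.865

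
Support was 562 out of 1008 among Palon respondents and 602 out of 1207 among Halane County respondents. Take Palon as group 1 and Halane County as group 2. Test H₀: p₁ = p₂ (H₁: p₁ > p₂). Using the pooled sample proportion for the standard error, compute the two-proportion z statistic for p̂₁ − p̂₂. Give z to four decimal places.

z = 2.7589

p̂₁ = 562/1008 = 0.5575397, p̂₂ = 602/1207 = 0.4987572.
Pooled p̂ = (562+602)/(1008+1207) = 1164/2215 = 0.5255079.
SE = √(0.249349 × 0.00182056) = 0.0213063.
z = (0.5575397 − 0.4987572)/0.0213063 = 0.0587825/0.0213063 = 2.7589.
p-value = P(Z > 2.759) ≈ 0.0029.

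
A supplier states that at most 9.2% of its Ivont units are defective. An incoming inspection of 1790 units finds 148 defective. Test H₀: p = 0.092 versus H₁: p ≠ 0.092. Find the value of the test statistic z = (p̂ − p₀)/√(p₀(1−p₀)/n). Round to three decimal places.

z = -1.364

p̂ = 148/1790 = 0.082682.
Standard error under H₀: √(0.092×0.908/1790) = 0.006831.
z = (0.082682 − 0.092)/0.006831 = -0.009318/0.006831 = -1.364.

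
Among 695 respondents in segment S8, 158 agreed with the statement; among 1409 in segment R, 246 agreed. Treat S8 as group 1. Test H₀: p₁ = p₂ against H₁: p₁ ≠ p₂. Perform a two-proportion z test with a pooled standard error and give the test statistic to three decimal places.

z = 2.889

p̂₁ = 158/695 = 0.22734, p̂₂ = 246/1409 = 0.17459.
Pooled p̂ = (158+246)/(695+1409) = 404/2104 = 0.19202.
SE = √(p̂(1−p̂)(1/n₁+1/n₂)) = √(0.19202·0.80798·0.00214857) = √(0.000333341) = 0.01826.
z = (0.22734 − 0.17459)/0.01826 = 0.05275/0.01826 = 2.889.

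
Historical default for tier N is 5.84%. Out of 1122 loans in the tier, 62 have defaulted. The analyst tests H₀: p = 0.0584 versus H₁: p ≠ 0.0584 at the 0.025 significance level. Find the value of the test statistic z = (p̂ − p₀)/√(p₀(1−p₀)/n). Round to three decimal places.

p̂ = 62/1122 = 0.05526.
Standard error under H₀: √(0.0584×0.9416/1122) = 0.00700.
z = (0.05526 − 0.0584)/0.00700 = -0.00314/0.00700 = -0.449.
Two-sided p-value ≈ 2·Φ(−0.449) = 0.6536; since p > α = 0.025, fail to reject H₀.

z = -0.449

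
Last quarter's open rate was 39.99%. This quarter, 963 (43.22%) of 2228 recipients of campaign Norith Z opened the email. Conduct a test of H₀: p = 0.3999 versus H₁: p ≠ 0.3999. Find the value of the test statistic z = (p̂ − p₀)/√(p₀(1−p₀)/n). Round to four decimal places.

p̂ = 963/2228 = 0.4322262.
SE = √(p₀(1−p₀)/n) = √(0.23998/2228) = 0.0103784.
z = (0.4322262 − 0.3999)/0.0103784 = 0.0323262/0.0103784 = 3.1148.
Two-sided p-value ≈ 2·Φ(−3.115) = 0.0018.

z = 3.1148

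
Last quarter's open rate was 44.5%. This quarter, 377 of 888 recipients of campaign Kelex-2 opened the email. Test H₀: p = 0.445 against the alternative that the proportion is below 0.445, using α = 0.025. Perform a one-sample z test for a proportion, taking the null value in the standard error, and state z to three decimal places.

p̂ = 377/888 = 0.42455.
Under H₀, SE = √(0.445·0.555/888) = √(0.000278125) = 0.01668.
z = (0.42455 − 0.445)/0.01668 = -0.02045/0.01668 = -1.226.
p-value = P(Z < -1.226) ≈ 0.1101; since p > α = 0.025, fail to reject H₀.

z = -1.226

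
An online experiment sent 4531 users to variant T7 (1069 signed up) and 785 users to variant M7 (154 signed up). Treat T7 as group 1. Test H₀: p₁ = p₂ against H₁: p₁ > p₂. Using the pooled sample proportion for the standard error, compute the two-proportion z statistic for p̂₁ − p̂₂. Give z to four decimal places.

p̂₁ = 1069/4531 = 0.235930, p̂₂ = 154/785 = 0.196178.
Pooled p̂ = (1069+154)/(4531+785) = 1223/5316 = 0.230060.
SE = √(p̂(1−p̂)(1/n₁+1/n₂)) = √(0.230060·0.769940·0.00149459) = √(0.00026474) = 0.016271.
z = (0.235930 − 0.196178)/0.016271 = 0.039752/0.016271 = 2.4431.
p-value = P(Z > 2.443) ≈ 0.0073.

z = 2.4431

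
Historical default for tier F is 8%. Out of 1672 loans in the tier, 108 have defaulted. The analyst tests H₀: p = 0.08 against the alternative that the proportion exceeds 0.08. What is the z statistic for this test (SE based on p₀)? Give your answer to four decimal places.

z = -2.3221

p̂ = 108/1672 = 0.064593.
SE = √(p₀(1−p₀)/n) = √(0.0736/1672) = 0.006635.
z = (0.064593 − 0.08)/0.006635 = -0.015407/0.006635 = -2.3221.
p-value = P(Z > -2.322) ≈ 0.9899.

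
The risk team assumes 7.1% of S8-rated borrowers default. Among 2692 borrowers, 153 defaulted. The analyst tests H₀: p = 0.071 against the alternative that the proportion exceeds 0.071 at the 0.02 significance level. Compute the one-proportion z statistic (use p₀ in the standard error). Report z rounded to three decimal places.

p̂ = 153/2692 = 0.056835.
Under H₀, SE = √(0.071·0.929/2692) = √(2.45019e-05) = 0.004950.
z = (0.056835 − 0.071)/0.004950 = -0.014165/0.004950 = -2.862.
p-value = P(Z > -2.862) ≈ 0.9979, so at α = 0.02 we fail to reject H₀.

z = -2.862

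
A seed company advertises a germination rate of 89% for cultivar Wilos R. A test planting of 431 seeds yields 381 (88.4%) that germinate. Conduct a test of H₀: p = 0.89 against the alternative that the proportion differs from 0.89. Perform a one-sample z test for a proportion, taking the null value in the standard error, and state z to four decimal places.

z = -0.3987

p̂ = 381/431 ≈ 0.883991.
Under H₀, SE = √(0.89·0.11/431) = √(0.000227146) = 0.015071.
z = (0.883991 − 0.89)/0.015071 = -0.006009/0.015071 = -0.3987.
Two-sided p-value ≈ 2·Φ(−0.399) = 0.6901.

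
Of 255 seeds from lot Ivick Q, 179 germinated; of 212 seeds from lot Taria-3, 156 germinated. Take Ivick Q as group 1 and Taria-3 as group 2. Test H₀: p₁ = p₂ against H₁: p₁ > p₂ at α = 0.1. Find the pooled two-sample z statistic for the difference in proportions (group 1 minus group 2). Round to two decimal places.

p̂₁ = 179/255 = 0.7020, p̂₂ = 156/212 = 0.7358.
Pooled p̂ = (179+156)/(255+212) = 335/467 = 0.7173.
SE = √(0.202761 × 0.00863855) = 0.0419.
z = (0.7020 − 0.7358)/0.0419 = -0.0338/0.0419 = -0.81.
p-value = P(Z > -0.810) ≈ 0.7910; since p > α = 0.1, fail to reject H₀.

z = -0.81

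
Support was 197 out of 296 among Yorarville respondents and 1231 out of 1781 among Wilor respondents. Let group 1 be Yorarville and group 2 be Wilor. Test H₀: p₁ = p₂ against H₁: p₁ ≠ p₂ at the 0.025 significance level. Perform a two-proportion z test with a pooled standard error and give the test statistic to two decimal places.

z = -0.88

p̂₁ = 197/296 = 0.6655, p̂₂ = 1231/1781 = 0.6912.
Pooled p̂ = (197+1231)/(296+1781) = 1428/2077 = 0.6875.
SE = √(p̂(1−p̂)(1/n₁+1/n₂)) = √(0.6875·0.3125·0.00393986) = √(0.00084641) = 0.0291.
z = (0.6655 − 0.6912)/0.0291 = -0.0257/0.0291 = -0.88.
Two-sided p-value ≈ 2·Φ(−0.881) = 0.3781. With α = 0.025, fail to reject H₀.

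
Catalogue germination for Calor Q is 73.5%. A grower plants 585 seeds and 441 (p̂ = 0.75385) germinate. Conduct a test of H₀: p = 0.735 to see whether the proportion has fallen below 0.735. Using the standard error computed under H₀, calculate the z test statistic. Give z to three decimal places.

z = 1.033

p̂ = 441/585 = 0.75385.
SE = √(p₀(1−p₀)/n) = √(0.19478/585) = 0.01825.
z = (0.75385 − 0.735)/0.01825 = 0.01885/0.01825 = 1.033.
p-value = P(Z < 1.033) ≈ 0.8492.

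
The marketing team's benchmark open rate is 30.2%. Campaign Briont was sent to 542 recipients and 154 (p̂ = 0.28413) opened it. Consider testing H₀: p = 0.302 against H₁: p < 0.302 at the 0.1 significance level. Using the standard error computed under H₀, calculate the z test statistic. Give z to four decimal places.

p̂ = 154/542 ≈ 0.284133.
Under H₀, SE = √(0.302·0.698/542) = √(0.000388923) = 0.019721.
z = (0.284133 − 0.302)/0.019721 = -0.017867/0.019721 = -0.9060.
p-value = P(Z < -0.906) ≈ 0.1825. With α = 0.1, fail to reject H₀.

z = -0.9060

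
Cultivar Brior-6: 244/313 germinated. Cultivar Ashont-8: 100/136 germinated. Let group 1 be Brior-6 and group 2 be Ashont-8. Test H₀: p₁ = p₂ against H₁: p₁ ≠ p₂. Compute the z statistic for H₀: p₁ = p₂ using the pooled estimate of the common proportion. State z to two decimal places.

z = 1.02

p̂₁ = 244/313 ≈ 0.7796, p̂₂ = 100/136 ≈ 0.7353.
Pooled p̂ = (244+100)/(313+136) = 344/449 = 0.7661.
SE = √(0.179166 × 0.0105478) = 0.0435.
z = (0.7796 − 0.7353)/0.0435 = 0.0443/0.0435 = 1.02.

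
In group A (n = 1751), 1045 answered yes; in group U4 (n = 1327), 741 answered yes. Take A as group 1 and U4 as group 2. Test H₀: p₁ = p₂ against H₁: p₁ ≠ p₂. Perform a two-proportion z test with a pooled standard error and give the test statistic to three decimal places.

z = 2.138

p̂₁ = 1045/1751 ≈ 0.59680, p̂₂ = 741/1327 ≈ 0.55840.
Pooled p̂ = (1045+741)/(1751+1327) = 1786/3078 = 0.58025.
SE = √(p̂(1−p̂)(1/n₁+1/n₂)) = √(0.58025·0.41975·0.00132468) = √(0.00032264) = 0.01796.
z = (0.59680 − 0.55840)/0.01796 = 0.03840/0.01796 = 2.138.
p-value = 2·P(Z > 2.138) ≈ 0.0325.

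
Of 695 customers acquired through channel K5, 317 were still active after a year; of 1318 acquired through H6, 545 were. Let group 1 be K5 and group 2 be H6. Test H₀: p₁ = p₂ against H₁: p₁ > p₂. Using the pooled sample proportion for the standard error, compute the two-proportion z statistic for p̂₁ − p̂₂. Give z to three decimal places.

z = 1.837

p̂₁ = 317/695 = 0.45612, p̂₂ = 545/1318 = 0.41351.
Pooled p̂ = (317+545)/(695+1318) = 862/2013 = 0.42822.
SE = √(p̂(1−p̂)(1/n₁+1/n₂)) = √(0.42822·0.57178·0.00219757) = √(0.00053807) = 0.02320.
z = (0.45612 − 0.41351)/0.02320 = 0.04261/0.02320 = 1.837.
p-value = P(Z > 1.837) ≈ 0.0331.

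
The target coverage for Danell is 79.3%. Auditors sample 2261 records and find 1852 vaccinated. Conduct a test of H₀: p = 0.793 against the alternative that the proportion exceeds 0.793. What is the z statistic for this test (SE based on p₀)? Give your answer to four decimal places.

z = 3.0639

p̂ = 1852/2261 ≈ 0.8191066.
SE = √(p₀(1−p₀)/n) = √(0.16415/2261) = 0.0085206.
z = (0.8191066 − 0.793)/0.0085206 = 0.0261066/0.0085206 = 3.0639.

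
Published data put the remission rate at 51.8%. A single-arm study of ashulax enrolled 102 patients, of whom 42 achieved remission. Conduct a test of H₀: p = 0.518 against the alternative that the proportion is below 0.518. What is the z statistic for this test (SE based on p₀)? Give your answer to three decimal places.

p̂ = 42/102 ≈ 0.41176.
Under H₀, SE = √(0.518·0.482/102) = √(0.0024478) = 0.04948.
z = (0.41176 − 0.518)/0.04948 = -0.10624/0.04948 = -2.147.
p-value = P(Z < -2.147) ≈ 0.0159.

z = -2.147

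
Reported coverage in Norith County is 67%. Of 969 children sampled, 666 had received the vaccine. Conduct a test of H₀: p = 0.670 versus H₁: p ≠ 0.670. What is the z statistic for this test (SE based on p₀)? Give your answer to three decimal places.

z = 1.146

p̂ = 666/969 = 0.68731.
Standard error under H₀: √(0.67×0.33/969) = 0.01511.
z = (0.68731 − 0.67)/0.01511 = 0.01731/0.01511 = 1.146.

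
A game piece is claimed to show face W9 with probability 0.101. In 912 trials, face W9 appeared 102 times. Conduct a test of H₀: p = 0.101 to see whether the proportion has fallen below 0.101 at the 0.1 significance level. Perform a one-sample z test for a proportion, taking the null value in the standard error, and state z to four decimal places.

p̂ = 102/912 = 0.111842.
Standard error under H₀: √(0.101×0.899/912) = 0.009978.
z = (0.111842 − 0.101)/0.009978 = 0.010842/0.009978 = 1.0866.
p-value = P(Z < 1.087) ≈ 0.8614; since p > α = 0.1, fail to reject H₀.

z = 1.0866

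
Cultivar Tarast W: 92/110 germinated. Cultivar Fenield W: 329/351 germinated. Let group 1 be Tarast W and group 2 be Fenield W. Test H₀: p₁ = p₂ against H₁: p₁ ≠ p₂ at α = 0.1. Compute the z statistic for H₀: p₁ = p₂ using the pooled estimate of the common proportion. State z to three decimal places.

z = -3.282

p̂₁ = 92/110 = 0.83636, p̂₂ = 329/351 = 0.93732.
Pooled p̂ = (92+329)/(110+351) = 421/461 = 0.91323.
SE = √(p̂(1−p̂)(1/n₁+1/n₂)) = √(0.91323·0.08677·0.0119399) = √(0.000946109) = 0.03076.
z = (0.83636 − 0.93732)/0.03076 = -0.10096/0.03076 = -3.282.
p-value = 2·P(Z > 3.282) ≈ 0.0010. With α = 0.1, reject H₀.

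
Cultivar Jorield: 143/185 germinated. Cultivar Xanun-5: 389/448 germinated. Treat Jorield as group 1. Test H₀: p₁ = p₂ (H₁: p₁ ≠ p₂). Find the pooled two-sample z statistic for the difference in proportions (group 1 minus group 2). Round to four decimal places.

z = -2.9788

p̂₁ = 143/185 = 0.772973, p̂₂ = 389/448 = 0.868304.
Pooled p̂ = (143+389)/(185+448) = 532/633 = 0.840442.
SE = √(0.134099 × 0.00763755) = 0.032003.
z = (0.772973 − 0.868304)/0.032003 = -0.095331/0.032003 = -2.9788.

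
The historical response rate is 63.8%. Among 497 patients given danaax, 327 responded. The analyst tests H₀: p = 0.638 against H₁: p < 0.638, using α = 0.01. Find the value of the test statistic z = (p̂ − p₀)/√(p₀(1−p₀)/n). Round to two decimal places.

p̂ = 327/497 = 0.65795.
Under H₀, SE = √(0.638·0.362/497) = √(0.0004647) = 0.02156.
z = (0.65795 − 0.638)/0.02156 = 0.01995/0.02156 = 0.93.
p-value = P(Z < 0.925) ≈ 0.8226, so at α = 0.01 we fail to reject H₀.

z = 0.93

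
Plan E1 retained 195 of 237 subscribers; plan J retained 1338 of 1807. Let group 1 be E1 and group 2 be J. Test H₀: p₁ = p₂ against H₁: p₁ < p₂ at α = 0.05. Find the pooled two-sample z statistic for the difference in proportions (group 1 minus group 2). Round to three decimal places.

z = 2.752

p̂₁ = 195/237 ≈ 0.822785, p̂₂ = 1338/1807 ≈ 0.740454.
Pooled p̂ = (195+1338)/(237+1807) = 1533/2044 = 0.750000.
SE = √(p̂(1−p̂)(1/n₁+1/n₂)) = √(0.750000·0.250000·0.00477281) = √(0.000894902) = 0.029915.
z = (0.822785 − 0.740454)/0.029915 = 0.082331/0.029915 = 2.752.
p-value = P(Z < 2.752) ≈ 0.9970. With α = 0.05, fail to reject H₀.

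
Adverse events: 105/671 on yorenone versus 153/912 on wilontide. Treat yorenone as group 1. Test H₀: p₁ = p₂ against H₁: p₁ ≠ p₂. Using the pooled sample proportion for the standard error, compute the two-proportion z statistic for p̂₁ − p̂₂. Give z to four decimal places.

z = -0.6005

p̂₁ = 105/671 = 0.156483, p̂₂ = 153/912 = 0.167763.
Pooled p̂ = (105+153)/(671+912) = 258/1583 = 0.162982.
SE = √(p̂(1−p̂)(1/n₁+1/n₂)) = √(0.162982·0.837018·0.0025868) = √(0.000352888) = 0.018785.
z = (0.156483 − 0.167763)/0.018785 = -0.011280/0.018785 = -0.6005.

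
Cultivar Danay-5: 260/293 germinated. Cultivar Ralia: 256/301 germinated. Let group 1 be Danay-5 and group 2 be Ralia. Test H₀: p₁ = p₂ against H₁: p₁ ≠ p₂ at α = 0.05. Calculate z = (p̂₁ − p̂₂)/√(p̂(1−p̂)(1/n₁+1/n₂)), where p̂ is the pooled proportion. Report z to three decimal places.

p̂₁ = 260/293 = 0.88737, p̂₂ = 256/301 = 0.85050.
Pooled p̂ = (260+256)/(293+301) = 516/594 = 0.86869.
SE = √(p̂(1−p̂)(1/n₁+1/n₂)) = √(0.86869·0.13131·0.00673523) = √(0.000768287) = 0.02772.
z = (0.88737 − 0.85050)/0.02772 = 0.03687/0.02772 = 1.330.
p-value = 2·P(Z > 1.330) ≈ 0.1834. With α = 0.05, fail to reject H₀.

z = 1.330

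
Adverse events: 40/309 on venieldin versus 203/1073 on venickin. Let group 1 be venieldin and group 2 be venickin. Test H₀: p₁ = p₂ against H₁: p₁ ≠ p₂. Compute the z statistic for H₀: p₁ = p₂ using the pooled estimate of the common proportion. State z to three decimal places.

p̂₁ = 40/309 ≈ 0.129450, p̂₂ = 203/1073 ≈ 0.189189.
Pooled p̂ = (40+203)/(309+1073) = 243/1382 = 0.175832.
SE = √(0.144915 × 0.00416821) = 0.024577.
z = (0.129450 − 0.189189)/0.024577 = -0.059739/0.024577 = -2.431.
Two-sided p-value ≈ 2·Φ(−2.431) = 0.0151.

z = -2.431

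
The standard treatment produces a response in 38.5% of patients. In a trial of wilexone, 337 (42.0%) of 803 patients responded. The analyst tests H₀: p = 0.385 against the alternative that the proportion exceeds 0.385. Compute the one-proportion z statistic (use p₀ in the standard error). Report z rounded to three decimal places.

p̂ = 337/803 ≈ 0.419676.
SE = √(p₀(1−p₀)/n) = √(0.23678/803) = 0.017172.
z = (0.419676 − 0.385)/0.017172 = 0.034676/0.017172 = 2.019.
p-value = P(Z > 2.019) ≈ 0.0217.

z = 2.019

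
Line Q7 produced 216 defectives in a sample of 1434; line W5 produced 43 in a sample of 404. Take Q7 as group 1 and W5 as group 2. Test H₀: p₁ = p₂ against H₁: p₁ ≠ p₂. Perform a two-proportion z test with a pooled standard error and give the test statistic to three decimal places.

z = 2.255

p̂₁ = 216/1434 ≈ 0.15063, p̂₂ = 43/404 ≈ 0.10644.
Pooled p̂ = (216+43)/(1434+404) = 259/1838 = 0.14091.
SE = √(p̂(1−p̂)(1/n₁+1/n₂)) = √(0.14091·0.85909·0.0031726) = √(0.000384066) = 0.01960.
z = (0.15063 − 0.10644)/0.01960 = 0.04419/0.01960 = 2.255.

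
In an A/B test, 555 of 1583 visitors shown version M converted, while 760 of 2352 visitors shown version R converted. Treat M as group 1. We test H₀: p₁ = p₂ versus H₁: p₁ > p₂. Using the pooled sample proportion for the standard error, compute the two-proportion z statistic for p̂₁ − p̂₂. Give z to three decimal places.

p̂₁ = 555/1583 ≈ 0.350600, p̂₂ = 760/2352 ≈ 0.323129.
Pooled p̂ = (555+760)/(1583+2352) = 1315/3935 = 0.334180.
SE = √(0.222504 × 0.00105688) = 0.015335.
z = (0.350600 − 0.323129)/0.015335 = 0.027471/0.015335 = 1.791.

z = 1.791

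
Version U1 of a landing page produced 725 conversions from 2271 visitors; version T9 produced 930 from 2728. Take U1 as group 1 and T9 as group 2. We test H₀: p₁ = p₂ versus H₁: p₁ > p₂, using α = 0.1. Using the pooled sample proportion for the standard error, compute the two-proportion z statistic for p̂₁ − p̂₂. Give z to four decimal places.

z = -1.6208

p̂₁ = 725/2271 = 0.3192426, p̂₂ = 930/2728 = 0.3409091.
Pooled p̂ = (725+930)/(2271+2728) = 1655/4999 = 0.3310662.
SE = √(0.221461 × 0.000806904) = 0.0133678.
z = (0.3192426 − 0.3409091)/0.0133678 = -0.0216665/0.0133678 = -1.6208.
p-value = P(Z > -1.621) ≈ 0.9475. With α = 0.1, fail to reject H₀.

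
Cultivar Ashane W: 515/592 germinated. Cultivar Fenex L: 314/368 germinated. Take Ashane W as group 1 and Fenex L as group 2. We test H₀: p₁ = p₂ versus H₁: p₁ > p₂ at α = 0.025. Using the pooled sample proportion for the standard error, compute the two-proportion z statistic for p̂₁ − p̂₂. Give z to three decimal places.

p̂₁ = 515/592 ≈ 0.869932, p̂₂ = 314/368 ≈ 0.853261.
Pooled p̂ = (515+314)/(592+368) = 829/960 = 0.863542.
SE = √(0.117837 × 0.00440658) = 0.022787.
z = (0.869932 − 0.853261)/0.022787 = 0.016671/0.022787 = 0.732.
p-value = P(Z > 0.732) ≈ 0.2322; since p > α = 0.025, fail to reject H₀.

z = 0.732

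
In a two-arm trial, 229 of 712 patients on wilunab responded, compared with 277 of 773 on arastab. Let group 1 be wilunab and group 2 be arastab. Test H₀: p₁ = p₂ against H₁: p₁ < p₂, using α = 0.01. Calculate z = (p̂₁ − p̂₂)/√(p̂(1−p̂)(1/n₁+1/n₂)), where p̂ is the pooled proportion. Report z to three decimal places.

p̂₁ = 229/712 ≈ 0.32163, p̂₂ = 277/773 ≈ 0.35834.
Pooled p̂ = (229+277)/(712+773) = 506/1485 = 0.34074.
SE = √(0.224636 × 0.00269816) = 0.02462.
z = (0.32163 − 0.35834)/0.02462 = -0.03671/0.02462 = -1.491.
p-value = P(Z < -1.491) ≈ 0.0679, so at α = 0.01 we fail to reject H₀.

z = -1.491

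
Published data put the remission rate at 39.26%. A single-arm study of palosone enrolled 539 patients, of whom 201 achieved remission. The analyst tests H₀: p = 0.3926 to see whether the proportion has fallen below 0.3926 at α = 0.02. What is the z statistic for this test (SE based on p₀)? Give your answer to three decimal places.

p̂ = 201/539 = 0.37291.
Under H₀, SE = √(0.3926·0.6074/539) = √(0.000442422) = 0.02103.
z = (0.37291 − 0.3926)/0.02103 = -0.01969/0.02103 = -0.936.
p-value = P(Z < -0.936) ≈ 0.1746, so at α = 0.02 we fail to reject H₀.

z = -0.936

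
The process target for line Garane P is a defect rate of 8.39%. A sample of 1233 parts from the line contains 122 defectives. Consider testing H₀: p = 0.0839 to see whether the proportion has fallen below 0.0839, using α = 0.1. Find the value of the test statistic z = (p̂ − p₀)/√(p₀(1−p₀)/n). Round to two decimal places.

z = 1.91

p̂ = 122/1233 ≈ 0.09895.
Standard error under H₀: √(0.0839×0.9161/1233) = 0.00790.
z = (0.09895 − 0.0839)/0.00790 = 0.01505/0.00790 = 1.91.
p-value = P(Z < 1.906) ≈ 0.9717, so at α = 0.1 we fail to reject H₀.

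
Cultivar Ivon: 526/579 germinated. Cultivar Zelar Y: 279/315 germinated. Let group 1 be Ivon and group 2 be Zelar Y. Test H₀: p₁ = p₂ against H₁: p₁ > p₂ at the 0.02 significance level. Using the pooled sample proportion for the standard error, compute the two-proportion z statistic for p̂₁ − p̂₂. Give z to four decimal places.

p̂₁ = 526/579 = 0.908463, p̂₂ = 279/315 = 0.885714.
Pooled p̂ = (526+279)/(579+315) = 805/894 = 0.900447.
SE = √(0.0896419 × 0.00490172) = 0.020962.
z = (0.908463 − 0.885714)/0.020962 = 0.022749/0.020962 = 1.0852.
p-value = P(Z > 1.085) ≈ 0.1389; since p > α = 0.02, fail to reject H₀.

z = 1.0852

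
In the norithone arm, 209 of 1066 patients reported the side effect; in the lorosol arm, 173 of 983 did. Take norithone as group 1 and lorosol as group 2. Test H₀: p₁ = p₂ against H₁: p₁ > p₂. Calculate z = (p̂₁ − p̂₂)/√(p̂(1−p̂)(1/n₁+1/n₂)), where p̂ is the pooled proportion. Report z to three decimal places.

z = 1.165

p̂₁ = 209/1066 = 0.196060, p̂₂ = 173/983 = 0.175992.
Pooled p̂ = (209+173)/(1066+983) = 382/2049 = 0.186432.
SE = √(p̂(1−p̂)(1/n₁+1/n₂)) = √(0.186432·0.813568·0.00195538) = √(0.000296583) = 0.017222.
z = (0.196060 − 0.175992)/0.017222 = 0.020068/0.017222 = 1.165.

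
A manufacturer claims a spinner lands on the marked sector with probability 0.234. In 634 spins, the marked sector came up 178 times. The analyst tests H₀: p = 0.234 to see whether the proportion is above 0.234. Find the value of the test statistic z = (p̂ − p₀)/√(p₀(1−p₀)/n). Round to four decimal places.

p̂ = 178/634 ≈ 0.280757.
Standard error under H₀: √(0.234×0.766/634) = 0.016814.
z = (0.280757 − 0.234)/0.016814 = 0.046757/0.016814 = 2.7808.

z = 2.7808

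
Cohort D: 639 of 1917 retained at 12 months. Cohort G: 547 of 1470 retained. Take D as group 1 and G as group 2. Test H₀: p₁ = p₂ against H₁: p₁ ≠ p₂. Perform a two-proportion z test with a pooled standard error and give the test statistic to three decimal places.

z = -2.345

p̂₁ = 639/1917 = 0.33333, p̂₂ = 547/1470 = 0.37211.
Pooled p̂ = (639+547)/(1917+1470) = 1186/3387 = 0.35016.
SE = √(p̂(1−p̂)(1/n₁+1/n₂)) = √(0.35016·0.64984·0.00120192) = √(0.000273495) = 0.01654.
z = (0.33333 − 0.37211)/0.01654 = -0.03878/0.01654 = -2.345.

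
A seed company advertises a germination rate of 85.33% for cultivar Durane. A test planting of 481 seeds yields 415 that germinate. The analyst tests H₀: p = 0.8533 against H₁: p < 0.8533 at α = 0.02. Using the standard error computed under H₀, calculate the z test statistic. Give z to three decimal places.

p̂ = 415/481 = 0.86279.
SE = √(p₀(1−p₀)/n) = √(0.12518/481) = 0.01613.
z = (0.86279 − 0.8533)/0.01613 = 0.00949/0.01613 = 0.588.
p-value = P(Z < 0.588) ≈ 0.7217. With α = 0.02, fail to reject H₀.

z = 0.588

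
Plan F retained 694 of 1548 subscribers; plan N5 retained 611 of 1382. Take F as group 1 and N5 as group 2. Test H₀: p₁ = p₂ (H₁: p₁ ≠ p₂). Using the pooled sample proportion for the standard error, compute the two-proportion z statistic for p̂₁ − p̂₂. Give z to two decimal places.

p̂₁ = 694/1548 = 0.4483, p̂₂ = 611/1382 = 0.4421.
Pooled p̂ = (694+611)/(1548+1382) = 1305/2930 = 0.4454.
SE = √(0.247018 × 0.00136958) = 0.0184.
z = (0.4483 − 0.4421)/0.0184 = 0.0062/0.0184 = 0.34.
Two-sided p-value ≈ 2·Φ(−0.337) = 0.7357.

z = 0.34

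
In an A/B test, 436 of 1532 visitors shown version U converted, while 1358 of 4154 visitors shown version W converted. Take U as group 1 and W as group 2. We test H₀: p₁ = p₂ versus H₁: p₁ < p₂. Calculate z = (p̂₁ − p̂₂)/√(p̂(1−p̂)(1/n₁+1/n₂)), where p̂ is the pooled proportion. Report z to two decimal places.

p̂₁ = 436/1532 ≈ 0.28460, p̂₂ = 1358/4154 ≈ 0.32691.
Pooled p̂ = (436+1358)/(1532+4154) = 1794/5686 = 0.31551.
SE = √(0.215964 × 0.000893473) = 0.01389.
z = (0.28460 − 0.32691)/0.01389 = -0.04231/0.01389 = -3.05.
p-value = P(Z < -3.046) ≈ 0.0012.

z = -3.05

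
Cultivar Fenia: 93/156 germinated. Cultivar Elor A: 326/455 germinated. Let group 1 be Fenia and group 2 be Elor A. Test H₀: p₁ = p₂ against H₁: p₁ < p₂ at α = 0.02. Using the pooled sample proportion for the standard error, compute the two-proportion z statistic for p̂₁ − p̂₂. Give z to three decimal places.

p̂₁ = 93/156 ≈ 0.59615, p̂₂ = 326/455 ≈ 0.71648.
Pooled p̂ = (93+326)/(156+455) = 419/611 = 0.68576.
SE = √(p̂(1−p̂)(1/n₁+1/n₂)) = √(0.68576·0.31424·0.00860806) = √(0.00185497) = 0.04307.
z = (0.59615 − 0.71648)/0.04307 = -0.12033/0.04307 = -2.794.
p-value = P(Z < -2.794) ≈ 0.0026, so at α = 0.02 we reject H₀.

z = -2.794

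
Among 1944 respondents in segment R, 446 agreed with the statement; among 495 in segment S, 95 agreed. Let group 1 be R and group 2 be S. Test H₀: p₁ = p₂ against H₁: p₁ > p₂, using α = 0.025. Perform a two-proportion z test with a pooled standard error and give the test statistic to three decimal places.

p̂₁ = 446/1944 = 0.22942, p̂₂ = 95/495 = 0.19192.
Pooled p̂ = (446+95)/(1944+495) = 541/2439 = 0.22181.
SE = √(0.172612 × 0.00253461) = 0.02092.
z = (0.22942 − 0.19192)/0.02092 = 0.03750/0.02092 = 1.793.
p-value = P(Z > 1.793) ≈ 0.0365, so at α = 0.025 we fail to reject H₀.

z = 1.793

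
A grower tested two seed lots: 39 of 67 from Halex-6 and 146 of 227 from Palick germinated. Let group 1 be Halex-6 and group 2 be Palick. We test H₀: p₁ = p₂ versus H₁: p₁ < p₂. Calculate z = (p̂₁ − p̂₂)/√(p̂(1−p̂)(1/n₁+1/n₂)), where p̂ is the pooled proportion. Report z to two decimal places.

p̂₁ = 39/67 ≈ 0.5821, p̂₂ = 146/227 ≈ 0.6432.
Pooled p̂ = (39+146)/(67+227) = 185/294 = 0.6293.
SE = √(p̂(1−p̂)(1/n₁+1/n₂)) = √(0.6293·0.3707·0.0193307) = √(0.00450973) = 0.0672.
z = (0.5821 − 0.6432)/0.0672 = -0.0611/0.0672 = -0.91.
p-value = P(Z < -0.910) ≈ 0.1815.

z = -0.91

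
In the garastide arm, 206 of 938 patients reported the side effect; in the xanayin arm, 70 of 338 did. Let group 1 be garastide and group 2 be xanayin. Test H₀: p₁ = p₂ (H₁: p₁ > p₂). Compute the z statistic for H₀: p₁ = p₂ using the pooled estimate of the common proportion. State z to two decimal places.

z = 0.48

p̂₁ = 206/938 = 0.2196, p̂₂ = 70/338 = 0.2071.
Pooled p̂ = (206+70)/(938+338) = 276/1276 = 0.2163.
SE = √(0.169515 × 0.00402468) = 0.0261.
z = (0.2196 − 0.2071)/0.0261 = 0.0125/0.0261 = 0.48.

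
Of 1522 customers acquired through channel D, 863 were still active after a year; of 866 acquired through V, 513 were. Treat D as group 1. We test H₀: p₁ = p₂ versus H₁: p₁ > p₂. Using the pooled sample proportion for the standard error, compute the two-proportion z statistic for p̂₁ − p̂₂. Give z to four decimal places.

z = -1.2058

p̂₁ = 863/1522 = 0.567017, p̂₂ = 513/866 = 0.592379.
Pooled p̂ = (863+513)/(1522+866) = 1376/2388 = 0.576214.
SE = √(p̂(1−p̂)(1/n₁+1/n₂)) = √(0.576214·0.423786·0.00181176) = √(0.000442417) = 0.021034.
z = (0.567017 − 0.592379)/0.021034 = -0.025362/0.021034 = -1.2058.
p-value = P(Z > -1.206) ≈ 0.8860.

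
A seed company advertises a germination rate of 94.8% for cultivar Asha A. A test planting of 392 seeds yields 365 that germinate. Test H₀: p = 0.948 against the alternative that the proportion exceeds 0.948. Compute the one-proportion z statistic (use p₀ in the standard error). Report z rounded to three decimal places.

p̂ = 365/392 ≈ 0.931122.
Standard error under H₀: √(0.948×0.052/392) = 0.011214.
z = (0.931122 − 0.948)/0.011214 = -0.016878/0.011214 = -1.505.
p-value = P(Z > -1.505) ≈ 0.9338.

z = -1.505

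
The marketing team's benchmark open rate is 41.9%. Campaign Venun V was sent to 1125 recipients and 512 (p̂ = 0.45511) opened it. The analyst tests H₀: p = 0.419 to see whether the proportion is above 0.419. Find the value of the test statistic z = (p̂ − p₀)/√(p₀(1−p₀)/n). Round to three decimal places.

p̂ = 512/1125 ≈ 0.45511.
Under H₀, SE = √(0.419·0.581/1125) = √(0.00021639) = 0.01471.
z = (0.45511 − 0.419)/0.01471 = 0.03611/0.01471 = 2.455.

z = 2.455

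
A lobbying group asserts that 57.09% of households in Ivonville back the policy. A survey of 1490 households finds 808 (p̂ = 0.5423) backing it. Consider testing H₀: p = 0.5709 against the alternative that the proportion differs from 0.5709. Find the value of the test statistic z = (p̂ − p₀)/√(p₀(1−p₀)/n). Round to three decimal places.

p̂ = 808/1490 ≈ 0.54228.
Standard error under H₀: √(0.5709×0.4291/1490) = 0.01282.
z = (0.54228 − 0.5709)/0.01282 = -0.02862/0.01282 = -2.232.

z = -2.232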